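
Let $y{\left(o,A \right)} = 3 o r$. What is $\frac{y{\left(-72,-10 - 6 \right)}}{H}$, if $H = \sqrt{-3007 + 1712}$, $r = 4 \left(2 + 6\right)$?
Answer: $\frac{6912 i \sqrt{1295}}{1295} \approx 192.07 i$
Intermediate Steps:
$r = 32$ ($r = 4 \cdot 8 = 32$)
$y{\left(o,A \right)} = 96 o$ ($y{\left(o,A \right)} = 3 o 32 = 96 o$)
$H = i \sqrt{1295}$ ($H = \sqrt{-1295} = i \sqrt{1295} \approx 35.986 i$)
$\frac{y{\left(-72,-10 - 6 \right)}}{H} = \frac{96 \left(-72\right)}{i \sqrt{1295}} = - 6912 \left(- \frac{i \sqrt{1295}}{1295}\right) = \frac{6912 i \sqrt{1295}}{1295}$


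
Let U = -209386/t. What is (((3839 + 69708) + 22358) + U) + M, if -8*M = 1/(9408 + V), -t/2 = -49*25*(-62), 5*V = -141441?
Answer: 2750501310224447/28679023800 ≈ 95906.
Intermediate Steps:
V = -141441/5 (V = (⅕)*(-141441) = -141441/5 ≈ -28288.)
t = -151900 (t = -2*(-49*25)*(-62) = -(-2450)*(-62) = -2*75950 = -151900)
U = 104693/75950 (U = -209386/(-151900) = -209386*(-1/151900) = 104693/75950 ≈ 1.3784)
M = 5/755208 (M = -1/(8*(9408 - 141441/5)) = -1/(8*(-94401/5)) = -⅛*(-5/94401) = 5/755208 ≈ 6.6207e-6)
(((3839 + 69708) + 22358) + U) + M = (((3839 + 69708) + 22358) + 104693/75950) + 5/755208 = ((73547 + 22358) + 104693/75950) + 5/755208 = (95905 + 104693/75950) + 5/755208 = 7284089443/75950 + 5/755208 = 2750501310224447/28679023800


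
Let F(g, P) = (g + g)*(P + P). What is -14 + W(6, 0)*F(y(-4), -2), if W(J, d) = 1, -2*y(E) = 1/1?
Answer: -10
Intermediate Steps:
y(E) = -½ (y(E) = -½/1 = -½*1 = -½)
F(g, P) = 4*P*g (F(g, P) = (2*g)*(2*P) = 4*P*g)
-14 + W(6, 0)*F(y(-4), -2) = -14 + 1*(4*(-2)*(-½)) = -14 + 1*4 = -14 + 4 = -10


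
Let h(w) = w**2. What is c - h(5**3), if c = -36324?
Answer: -51949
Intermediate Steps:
c - h(5**3) = -36324 - (5**3)**2 = -36324 - 1*125**2 = -36324 - 1*15625 = -36324 - 15625 = -51949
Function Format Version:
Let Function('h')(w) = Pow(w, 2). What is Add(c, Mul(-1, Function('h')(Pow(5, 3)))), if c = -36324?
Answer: -51949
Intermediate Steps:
Add(c, Mul(-1, Function('h')(Pow(5, 3)))) = Add(-36324, Mul(-1, Pow(Pow(5, 3), 2))) = Add(-36324, Mul(-1, Pow(125, 2))) = Add(-36324, Mul(-1, 15625)) = Add(-36324, -15625) = -51949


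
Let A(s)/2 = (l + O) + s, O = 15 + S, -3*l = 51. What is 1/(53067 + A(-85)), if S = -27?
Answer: 1/52839 ≈ 1.8925e-5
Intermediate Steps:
l = -17 (l = -⅓*51 = -17)
O = -12 (O = 15 - 27 = -12)
A(s) = -58 + 2*s (A(s) = 2*((-17 - 12) + s) = 2*(-29 + s) = -58 + 2*s)
1/(53067 + A(-85)) = 1/(53067 + (-58 + 2*(-85))) = 1/(53067 + (-58 - 170)) = 1/(53067 - 228) = 1/52839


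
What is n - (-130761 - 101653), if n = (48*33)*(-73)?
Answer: 116782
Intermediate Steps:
n = -115632 (n = 1584*(-73) = -115632)
n - (-130761 - 101653) = -115632 - (-130761 - 101653) = -115632 - 1*(-232414) = -115632 + 232414 = 116782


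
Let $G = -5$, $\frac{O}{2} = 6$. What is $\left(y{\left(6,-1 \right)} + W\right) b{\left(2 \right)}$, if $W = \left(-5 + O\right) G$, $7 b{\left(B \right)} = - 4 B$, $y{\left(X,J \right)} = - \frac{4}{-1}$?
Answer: $\frac{248}{7} \approx 35.429$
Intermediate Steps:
$O = 12$ ($O = 2 \cdot 6 = 12$)
$y{\left(X,J \right)} = 4$ ($y{\left(X,J \right)} = \left(-4\right) \left(-1\right) = 4$)
$b{\left(B \right)} = - \frac{4 B}{7}$ ($b{\left(B \right)} = \frac{\left(-4\right) B}{7} = - \frac{4 B}{7}$)
$W = -35$ ($W = \left(-5 + 12\right) \left(-5\right) = 7 \left(-5\right) = -35$)
$\left(y{\left(6,-1 \right)} + W\right) b{\left(2 \right)} = \left(4 - 35\right) \left(\left(- \frac{4}{7}\right) 2\right) = \left(-31\right) \left(- \frac{8}{7}\right) = \frac{248}{7}$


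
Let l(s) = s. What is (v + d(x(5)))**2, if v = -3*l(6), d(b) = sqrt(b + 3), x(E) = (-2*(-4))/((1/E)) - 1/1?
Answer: (18 - sqrt(42))**2 ≈ 132.69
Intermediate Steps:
x(E) = -1 + 8*E (x(E) = 8/(1/E) - 1*1 = 8*E - 1 = -1 + 8*E)
d(b) = sqrt(3 + b)
v = -18 (v = -3*6 = -18)
(v + d(x(5)))**2 = (-18 + sqrt(3 + (-1 + 8*5)))**2 = (-18 + sqrt(3 + (-1 + 40)))**2 = (-18 + sqrt(3 + 39))**2 = (-18 + sqrt(42))**2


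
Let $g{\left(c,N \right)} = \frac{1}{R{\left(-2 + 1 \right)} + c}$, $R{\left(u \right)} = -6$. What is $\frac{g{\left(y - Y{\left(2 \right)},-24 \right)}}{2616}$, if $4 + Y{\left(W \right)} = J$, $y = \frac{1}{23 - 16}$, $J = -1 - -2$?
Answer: $- \frac{7}{52320} \approx -0.00013379$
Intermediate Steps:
$J = 1$ ($J = -1 + 2 = 1$)
$y = \frac{1}{7} \approx 0.14286$
$Y{\left(W \right)} = -3$ ($Y{\left(W \right)} = -4 + 1 = -3$)
$g{\left(c,N \right)} = \frac{1}{-6 + c}$
$\frac{g{\left(y - Y{\left(2 \right)},-24 \right)}}{2616} = \frac{1}{\left(-6 + \left(\frac{1}{7} - -3\right)\right) 2616} = \frac{1}{-6 + \left(\frac{1}{7} + 3\right)} \frac{1}{2616} = \frac{1}{-6 + \frac{22}{7}} \cdot \frac{1}{2616} = \frac{1}{- \frac{20}{7}} \cdot \frac{1}{2616} = \left(- \frac{7}{20}\right) \frac{1}{2616} = - \frac{7}{52320}$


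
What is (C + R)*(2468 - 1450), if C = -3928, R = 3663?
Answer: -269770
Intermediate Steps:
(C + R)*(2468 - 1450) = (-3928 + 3663)*(2468 - 1450) = -265*1018 = -269770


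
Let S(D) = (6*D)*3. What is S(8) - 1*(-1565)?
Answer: 1709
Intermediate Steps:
S(D) = 18*D
S(8) - 1*(-1565) = 18*8 - 1*(-1565) = 144 + 1565 = 1709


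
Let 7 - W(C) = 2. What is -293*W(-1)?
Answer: -1465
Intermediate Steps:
W(C) = 5 (W(C) = 7 - 1*2 = 7 - 2 = 5)
-293*W(-1) = -293*5 = -1465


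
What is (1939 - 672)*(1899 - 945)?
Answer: 1208718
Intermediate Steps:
(1939 - 672)*(1899 - 945) = 1267*954 = 1208718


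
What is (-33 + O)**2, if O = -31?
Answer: 4096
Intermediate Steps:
(-33 + O)**2 = (-33 - 31)**2 = (-64)**2 = 4096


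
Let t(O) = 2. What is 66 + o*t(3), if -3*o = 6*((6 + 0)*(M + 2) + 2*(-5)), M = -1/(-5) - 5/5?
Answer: 386/5 ≈ 77.200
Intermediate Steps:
M = -4/5 (M = -1*(-1/5) - 5*1/5 = 1/5 - 1 = -4/5 ≈ -0.80000)
o = 28/5 (o = -2*((6 + 0)*(-4/5 + 2) + 2*(-5)) = -2*(6*(6/5) - 10) = -2*(36/5 - 10) = -2*(-14)/5 = -1/3*(-84/5) = 28/5 ≈ 5.6000)
66 + o*t(3) = 66 + (28/5)*2 = 66 + 56/5 = 386/5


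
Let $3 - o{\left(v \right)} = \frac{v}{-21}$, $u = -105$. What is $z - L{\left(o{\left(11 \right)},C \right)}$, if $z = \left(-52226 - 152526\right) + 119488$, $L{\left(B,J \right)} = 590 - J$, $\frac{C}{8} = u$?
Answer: $-86694$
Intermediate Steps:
$o{\left(v \right)} = 3 + \frac{v}{21}$ ($o{\left(v \right)} = 3 - \frac{v}{-21} = 3 - v \left(- \frac{1}{21}\right) = 3 - - \frac{v}{21} = 3 + \frac{v}{21}$)
$C = -840$ ($C = 8 \left(-105\right) = -840$)
$z = -85264$ ($z = -204752 + 119488 = -85264$)
$z - L{\left(o{\left(11 \right)},C \right)} = -85264 - \left(590 - -840\right) = -85264 - \left(590 + 840\right) = -85264 - 1430 = -86694$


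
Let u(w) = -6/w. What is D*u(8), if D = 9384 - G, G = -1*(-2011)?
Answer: -22119/4 ≈ -5529.8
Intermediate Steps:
G = 2011
D = 7373 (D = 9384 - 1*2011 = 9384 - 2011 = 7373)
D*u(8) = 7373*(-6/8) = 7373*(-6*⅛) = 7373*(-¾) = -22119/4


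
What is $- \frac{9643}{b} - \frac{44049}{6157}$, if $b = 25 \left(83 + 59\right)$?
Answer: $- \frac{215745901}{21857350} \approx -9.8706$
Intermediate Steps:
$b = 3550$ ($b = 25 \cdot 142 = 3550$)
$- \frac{9643}{b} - \frac{44049}{6157} = - \frac{9643}{3550} - \frac{44049}{6157} = - \frac{215745901}{21857350}$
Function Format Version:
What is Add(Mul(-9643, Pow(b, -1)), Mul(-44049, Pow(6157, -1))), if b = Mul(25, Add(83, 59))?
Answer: Rational(-215745901, 21857350) ≈ -9.8706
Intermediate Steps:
b = 3550 (b = Mul(25, 142) = 3550)
Add(Mul(-9643, Pow(b, -1)), Mul(-44049, Pow(6157, -1))) = Add(Mul(-9643, Pow(3550, -1)), Mul(-44049, Pow(6157, -1))) = Add(Mul(-9643, Rational(1, 3550)), Mul(-44049, Rational(1, 6157))) = Add(Rational(-9643, 3550), Rational(-44049, 6157)) = Rational(-215745901, 21857350)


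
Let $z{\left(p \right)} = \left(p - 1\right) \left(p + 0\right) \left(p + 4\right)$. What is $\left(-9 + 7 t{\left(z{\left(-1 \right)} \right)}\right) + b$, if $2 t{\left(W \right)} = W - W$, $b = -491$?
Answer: $-500$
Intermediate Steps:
$z{\left(p \right)} = p \left(-1 + p\right) \left(4 + p\right)$ ($z{\left(p \right)} = \left(-1 + p\right) p \left(4 + p\right) = p \left(-1 + p\right) \left(4 + p\right)$)
$t{\left(W \right)} = 0$ ($t{\left(W \right)} = \frac{W - W}{2} = \frac{1}{2} \cdot 0 = 0$)
$\left(-9 + 7 t{\left(z{\left(-1 \right)} \right)}\right) + b = \left(-9 + 7 \cdot 0\right) - 491 = \left(-9 + 0\right) - 491 = -9 - 491 = -500$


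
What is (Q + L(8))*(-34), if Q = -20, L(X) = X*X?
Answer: -1496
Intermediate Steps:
L(X) = X**2
(Q + L(8))*(-34) = (-20 + 8**2)*(-34) = (-20 + 64)*(-34) = 44*(-34) = -1496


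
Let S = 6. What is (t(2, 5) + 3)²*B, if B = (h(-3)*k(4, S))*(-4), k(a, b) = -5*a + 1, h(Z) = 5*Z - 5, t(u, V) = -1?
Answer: -6080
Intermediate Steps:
h(Z) = -5 + 5*Z
k(a, b) = 1 - 5*a
B = -1520 (B = ((-5 + 5*(-3))*(1 - 5*4))*(-4) = ((-5 - 15)*(1 - 20))*(-4) = -20*(-19)*(-4) = 380*(-4) = -1520)
(t(2, 5) + 3)²*B = (-1 + 3)²*(-1520) = 2²*(-1520) = 4*(-1520) = -6080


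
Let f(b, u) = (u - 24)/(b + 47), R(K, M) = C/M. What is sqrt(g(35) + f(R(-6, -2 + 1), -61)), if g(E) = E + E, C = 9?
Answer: 5*sqrt(3914)/38 ≈ 8.2318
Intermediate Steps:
R(K, M) = 9/M
g(E) = 2*E
f(b, u) = (-24 + u)/(47 + b)
sqrt(g(35) + f(R(-6, -2 + 1), -61)) = sqrt(2*35 + (-24 - 61)/(47 + 9/(-2 + 1))) = sqrt(70 - 85/(47 + 9/(-1))) = sqrt(70 - 85/(47 + 9*(-1))) = sqrt(70 - 85/(47 - 9)) = sqrt(70 - 85/38) = sqrt(2575/38) = 5*sqrt(3914)/38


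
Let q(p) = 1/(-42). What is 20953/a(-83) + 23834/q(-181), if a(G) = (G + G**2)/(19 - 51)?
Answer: -3406833532/3403 ≈ -1.0011e+6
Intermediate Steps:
q(p) = -1/42
a(G) = -G/32 - G**2/32 (a(G) = (G + G**2)/(-32) = (G + G**2)*(-1/32) = -G/32 - G**2/32)
20953/a(-83) + 23834/q(-181) = 20953/((-1/32*(-83)*(1 - 83))) + 23834/(-1/42) = 20953/((-1/32*(-83)*(-82))) + 23834*(-42) = 20953/(-3403/16) - 1001028 = 20953*(-16/3403) - 1001028 = -335248/3403 - 1001028 = -3406833532/3403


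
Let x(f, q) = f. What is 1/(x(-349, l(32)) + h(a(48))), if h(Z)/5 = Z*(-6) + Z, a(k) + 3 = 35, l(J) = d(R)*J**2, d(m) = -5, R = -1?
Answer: -1/1149 ≈ -0.00087032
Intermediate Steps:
l(J) = -5*J**2
a(k) = 32 (a(k) = -3 + 35 = 32)
h(Z) = -25*Z (h(Z) = 5*(Z*(-6) + Z) = 5*(-6*Z + Z) = 5*(-5*Z) = -25*Z)
1/(x(-349, l(32)) + h(a(48))) = 1/(-349 - 25*32) = 1/(-349 - 800) = 1/(-1149) = -1/1149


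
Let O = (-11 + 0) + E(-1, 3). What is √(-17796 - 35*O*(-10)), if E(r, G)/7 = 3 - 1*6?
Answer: 2*I*√7249 ≈ 170.28*I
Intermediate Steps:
E(r, G) = -21 (E(r, G) = 7*(3 - 1*6) = 7*(3 - 6) = 7*(-3) = -21)
O = -32 (O = (-11 + 0) - 21 = -11 - 21 = -32)
√(-17796 - 35*O*(-10)) = √(-17796 - 35*(-32)*(-10)) = √(-17796 + 1120*(-10)) = √(-17796 - 11200) = √(-28996) = 2*I*√7249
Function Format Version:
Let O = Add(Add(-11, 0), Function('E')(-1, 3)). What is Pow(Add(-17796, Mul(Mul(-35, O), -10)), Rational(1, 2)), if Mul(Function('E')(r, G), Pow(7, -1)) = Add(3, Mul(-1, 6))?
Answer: Mul(2, I, Pow(7249, Rational(1, 2))) ≈ Mul(170.28, I)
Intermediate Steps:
Function('E')(r, G) = -21 (Function('E')(r, G) = Mul(7, Add(3, Mul(-1, 6))) = Mul(7, Add(3, -6)) = Mul(7, -3) = -21)
O = -32 (O = Add(Add(-11, 0), -21) = Add(-11, -21) = -32)
Pow(Add(-17796, Mul(Mul(-35, O), -10)), Rational(1, 2)) = Pow(Add(-17796, Mul(Mul(-35, -32), -10)), Rational(1, 2)) = Pow(Add(-17796, Mul(1120, -10)), Rational(1, 2)) = Pow(Add(-17796, -11200), Rational(1, 2)) = Pow(-28996, Rational(1, 2)) = Mul(2, I, Pow(7249, Rational(1, 2)))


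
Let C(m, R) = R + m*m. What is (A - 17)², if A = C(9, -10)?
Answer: 2916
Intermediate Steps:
C(m, R) = R + m²
A = 71 (A = -10 + 9² = -10 + 81 = 71)
(A - 17)² = (71 - 17)² = 54² = 2916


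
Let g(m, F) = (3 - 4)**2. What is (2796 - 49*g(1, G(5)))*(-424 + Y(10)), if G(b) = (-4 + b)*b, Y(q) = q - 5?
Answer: -1150993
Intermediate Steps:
Y(q) = -5 + q
G(b) = b*(-4 + b)
g(m, F) = 1 (g(m, F) = (-1)**2 = 1)
(2796 - 49*g(1, G(5)))*(-424 + Y(10)) = (2796 - 49*1)*(-424 + (-5 + 10)) = (2796 - 49)*(-424 + 5) = 2747*(-419) = -1150993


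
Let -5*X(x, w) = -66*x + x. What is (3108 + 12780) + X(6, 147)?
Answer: 15966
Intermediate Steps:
X(x, w) = 13*x (X(x, w) = -(-66*x + x)/5 = -(-13)*x = 13*x)
(3108 + 12780) + X(6, 147) = (3108 + 12780) + 13*6 = 15888 + 78 = 15966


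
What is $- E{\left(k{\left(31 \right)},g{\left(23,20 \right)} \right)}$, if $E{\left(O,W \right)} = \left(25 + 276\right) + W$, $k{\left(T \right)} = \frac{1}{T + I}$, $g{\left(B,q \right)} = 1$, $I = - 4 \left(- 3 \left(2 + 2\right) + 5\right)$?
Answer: $-302$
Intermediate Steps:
$I = 28$ ($I = - 4 \left(\left(-3\right) 4 + 5\right) = - 4 \left(-12 + 5\right) = \left(-4\right) \left(-7\right) = 28$)
$k{\left(T \right)} = \frac{1}{28 + T}$ ($k{\left(T \right)} = \frac{1}{T + 28} = \frac{1}{28 + T}$)
$E{\left(O,W \right)} = 301 + W$
$- E{\left(k{\left(31 \right)},g{\left(23,20 \right)} \right)} = - (301 + 1) = \left(-1\right) 302 = -302$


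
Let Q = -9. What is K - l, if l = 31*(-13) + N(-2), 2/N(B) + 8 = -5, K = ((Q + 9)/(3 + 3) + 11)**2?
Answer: 6814/13 ≈ 524.15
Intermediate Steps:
K = 121 (K = ((-9 + 9)/(3 + 3) + 11)**2 = (0/6 + 11)**2 = (0*(1/6) + 11)**2 = (0 + 11)**2 = 11**2 = 121)
N(B) = -2/13 (N(B) = 2/(-8 - 5) = 2/(-13) = 2*(-1/13) = -2/13)
l = -5241/13 (l = 31*(-13) - 2/13 = -403 - 2/13 = -5241/13 ≈ -403.15)
K - l = 121 - 1*(-5241/13) = 121 + 5241/13 = 6814/13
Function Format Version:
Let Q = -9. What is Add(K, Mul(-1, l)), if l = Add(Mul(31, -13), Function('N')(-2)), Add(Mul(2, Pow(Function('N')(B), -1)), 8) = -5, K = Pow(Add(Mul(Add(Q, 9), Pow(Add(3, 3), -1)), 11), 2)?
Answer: Rational(6814, 13) ≈ 524.15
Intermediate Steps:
K = 121 (K = Pow(Add(Mul(Add(-9, 9), Pow(Add(3, 3), -1)), 11), 2) = Pow(Add(Mul(0, Pow(6, -1)), 11), 2) = Pow(Add(Mul(0, Rational(1, 6)), 11), 2) = Pow(Add(0, 11), 2) = Pow(11, 2) = 121)
Function('N')(B) = Rational(-2, 13) (Function('N')(B) = Mul(2, Pow(Add(-8, -5), -1)) = Mul(2, Pow(-13, -1)) = Mul(2, Rational(-1, 13)) = Rational(-2, 13))
l = Rational(-5241, 13) (l = Add(Mul(31, -13), Rational(-2, 13)) = Add(-403, Rational(-2, 13)) = Rational(-5241, 13) ≈ -403.15)
Add(K, Mul(-1, l)) = Add(121, Mul(-1, Rational(-5241, 13))) = Add(121, Rational(5241, 13)) = Rational(6814, 13)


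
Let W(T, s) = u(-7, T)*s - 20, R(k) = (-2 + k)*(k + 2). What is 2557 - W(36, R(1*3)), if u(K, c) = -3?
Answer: 2592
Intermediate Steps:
R(k) = (-2 + k)*(2 + k)
W(T, s) = -20 - 3*s (W(T, s) = -3*s - 20 = -20 - 3*s)
2557 - W(36, R(1*3)) = 2557 - (-20 - 3*(-4 + (1*3)**2)) = 2557 - (-20 - 3*(-4 + 3**2)) = 2557 - (-20 - 3*(-4 + 9)) = 2557 - (-20 - 3*5) = 2557 - (-20 - 15) = 2557 - 1*(-35) = 2557 + 35 = 2592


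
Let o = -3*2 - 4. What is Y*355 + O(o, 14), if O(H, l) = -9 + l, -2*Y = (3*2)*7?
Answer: -7450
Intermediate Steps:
Y = -21 (Y = -3*2*7/2 = -3*7 = -½*42 = -21)
o = -10 (o = -6 - 4 = -10)
Y*355 + O(o, 14) = -21*355 + (-9 + 14) = -7455 + 5 = -7450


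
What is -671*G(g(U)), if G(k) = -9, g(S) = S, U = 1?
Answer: 6039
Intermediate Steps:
-671*G(g(U)) = -671*(-9) = 6039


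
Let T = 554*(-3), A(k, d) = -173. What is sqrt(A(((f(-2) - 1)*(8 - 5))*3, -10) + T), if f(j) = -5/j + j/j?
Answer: I*sqrt(1835) ≈ 42.837*I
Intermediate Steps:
f(j) = 1 - 5/j (f(j) = -5/j + 1 = 1 - 5/j)
T = -1662
sqrt(A(((f(-2) - 1)*(8 - 5))*3, -10) + T) = sqrt(-173 - 1662) = sqrt(-1835) = I*sqrt(1835)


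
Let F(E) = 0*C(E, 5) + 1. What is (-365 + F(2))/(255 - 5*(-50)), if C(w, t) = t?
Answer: -364/505 ≈ -0.72079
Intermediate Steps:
F(E) = 1 (F(E) = 0*5 + 1 = 0 + 1 = 1)
(-365 + F(2))/(255 - 5*(-50)) = (-365 + 1)/(255 - 5*(-50)) = -364/(255 + 250) = -364/505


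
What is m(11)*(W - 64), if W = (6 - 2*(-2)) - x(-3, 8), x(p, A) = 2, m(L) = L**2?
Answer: -6776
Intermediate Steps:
W = 8 (W = (6 - 2*(-2)) - 1*2 = (6 + 4) - 2 = 10 - 2 = 8)
m(11)*(W - 64) = 11**2*(8 - 64) = 121*(-56) = -6776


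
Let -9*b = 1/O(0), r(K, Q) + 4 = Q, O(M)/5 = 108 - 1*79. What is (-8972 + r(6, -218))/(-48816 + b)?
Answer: 11998170/63704881 ≈ 0.18834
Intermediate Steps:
O(M) = 145 (O(M) = 5*(108 - 1*79) = 5*(108 - 79) = 5*29 = 145)
r(K, Q) = -4 + Q
b = -1/1305 (b = -⅑/145 = -⅑*1/145 = -1/1305 ≈ -0.00076628)
(-8972 + r(6, -218))/(-48816 + b) = (-8972 + (-4 - 218))/(-48816 - 1/1305) = (-8972 - 222)/(-63704881/1305) = -9194*(-1305/63704881) = 11998170/63704881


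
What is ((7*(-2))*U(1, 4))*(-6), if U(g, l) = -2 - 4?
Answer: -504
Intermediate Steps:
U(g, l) = -6
((7*(-2))*U(1, 4))*(-6) = ((7*(-2))*(-6))*(-6) = -14*(-6)*(-6) = 84*(-6) = -504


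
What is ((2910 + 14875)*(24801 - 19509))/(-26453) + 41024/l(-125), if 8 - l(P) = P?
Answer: -1633216484/502607 ≈ -3249.5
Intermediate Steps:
l(P) = 8 - P
((2910 + 14875)*(24801 - 19509))/(-26453) + 41024/l(-125) = ((2910 + 14875)*(24801 - 19509))/(-26453) + 41024/(8 - 1*(-125)) = (17785*5292)*(-1/26453) + 41024/(8 + 125) = 94118220*(-1/26453) + 41024/133 = -13445460/3779 + 41024*(1/133) = -13445460/3779 + 41024/133 = -1633216484/502607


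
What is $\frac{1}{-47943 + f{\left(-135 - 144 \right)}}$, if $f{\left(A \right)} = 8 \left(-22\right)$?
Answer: $- \frac{1}{48119} \approx -2.0782 \cdot 10^{-5}$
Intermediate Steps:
$f{\left(A \right)} = -176$
$\frac{1}{-47943 + f{\left(-135 - 144 \right)}} = \frac{1}{-47943 - 176} = \frac{1}{-48119} = - \frac{1}{48119}$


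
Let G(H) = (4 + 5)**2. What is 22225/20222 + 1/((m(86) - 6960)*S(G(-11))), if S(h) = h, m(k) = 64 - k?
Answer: 3142287682/2859097581 ≈ 1.0990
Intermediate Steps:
G(H) = 81 (G(H) = 9**2 = 81)
22225/20222 + 1/((m(86) - 6960)*S(G(-11))) = 22225/20222 + 1/(((64 - 1*86) - 6960)*81) = 22225*(1/20222) + (1/81)/((64 - 86) - 6960) = 22225/20222 + (1/81)/(-22 - 6960) = 22225/20222 + (1/81)/(-6982) = 22225/20222 - 1/6982*1/81 = 22225/20222 - 1/565542 = 3142287682/2859097581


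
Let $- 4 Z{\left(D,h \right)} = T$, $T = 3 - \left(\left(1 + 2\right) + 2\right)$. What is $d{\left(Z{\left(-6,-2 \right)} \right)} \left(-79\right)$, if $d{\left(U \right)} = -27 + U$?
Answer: $\frac{4187}{2} \approx 2093.5$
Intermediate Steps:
$T = -2$ ($T = 3 - \left(3 + 2\right) = 3 - 5 = -2$)
$Z{\left(D,h \right)} = \frac{1}{2}$ ($Z{\left(D,h \right)} = \left(- \frac{1}{4}\right) \left(-2\right) = \frac{1}{2}$)
$d{\left(Z{\left(-6,-2 \right)} \right)} \left(-79\right) = \left(-27 + \frac{1}{2}\right) \left(-79\right) = \left(- \frac{53}{2}\right) \left(-79\right) = \frac{4187}{2}$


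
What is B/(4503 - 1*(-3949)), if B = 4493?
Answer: 4493/8452 ≈ 0.53159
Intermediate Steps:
B/(4503 - 1*(-3949)) = 4493/(4503 - 1*(-3949)) = 4493/(4503 + 3949) = 4493/8452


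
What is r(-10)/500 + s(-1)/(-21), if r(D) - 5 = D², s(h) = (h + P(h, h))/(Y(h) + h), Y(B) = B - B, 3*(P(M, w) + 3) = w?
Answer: 23/6300 ≈ 0.0036508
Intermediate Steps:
P(M, w) = -3 + w/3
Y(B) = 0
s(h) = (-3 + 4*h/3)/h (s(h) = (h + (-3 + h/3))/(0 + h) = (-3 + 4*h/3)/h)
r(D) = 5 + D²
r(-10)/500 + s(-1)/(-21) = (5 + (-10)²)/500 + (4/3 - 3/(-1))/(-21) = (5 + 100)*(1/500) + (4/3 - 3*(-1))*(-1/21) = 105*(1/500) + (4/3 + 3)*(-1/21) = 21/100 + (13/3)*(-1/21) = 21/100 - 13/63 = 23/6300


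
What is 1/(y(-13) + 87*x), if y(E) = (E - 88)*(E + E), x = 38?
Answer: 1/5932 ≈ 0.00016858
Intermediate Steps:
y(E) = 2*E*(-88 + E) (y(E) = (-88 + E)*(2*E) = 2*E*(-88 + E))
1/(y(-13) + 87*x) = 1/(2*(-13)*(-88 - 13) + 87*38) = 1/(2*(-13)*(-101) + 3306) = 1/(2626 + 3306) = 1/5932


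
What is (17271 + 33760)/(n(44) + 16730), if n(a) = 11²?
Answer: 51031/16851 ≈ 3.0284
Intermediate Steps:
n(a) = 121
(17271 + 33760)/(n(44) + 16730) = (17271 + 33760)/(121 + 16730) = 51031/16851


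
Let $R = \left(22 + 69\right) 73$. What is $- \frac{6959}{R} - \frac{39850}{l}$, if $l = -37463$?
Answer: $\frac{4018533}{248866709} \approx 0.016147$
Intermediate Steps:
$R = 6643$ ($R = 91 \cdot 73 = 6643$)
$- \frac{6959}{R} - \frac{39850}{l} = - \frac{6959}{6643} - \frac{39850}{-37463} = \left(-6959\right) \frac{1}{6643} - - \frac{39850}{37463} = - \frac{6959}{6643} + \frac{39850}{37463} = \frac{4018533}{248866709}$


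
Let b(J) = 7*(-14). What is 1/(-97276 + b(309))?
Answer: -1/97374 ≈ -1.0270e-5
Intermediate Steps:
b(J) = -98
1/(-97276 + b(309)) = 1/(-97276 - 98) = 1/(-97374) = -1/97374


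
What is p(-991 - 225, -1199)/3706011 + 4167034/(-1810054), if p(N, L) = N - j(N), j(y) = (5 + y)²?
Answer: -9049878534586/3354040017297 ≈ -2.6982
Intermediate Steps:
p(N, L) = N - (5 + N)²
p(-991 - 225, -1199)/3706011 + 4167034/(-1810054) = ((-991 - 225) - (5 + (-991 - 225))²)/3706011 + 4167034/(-1810054) = (-1216 - (5 - 1216)²)*(1/3706011) + 4167034*(-1/1810054) = (-1216 - 1*(-1211)²)*(1/3706011) - 2083517/905027 = (-1216 - 1*1466521)*(1/3706011) - 2083517/905027 = (-1216 - 1466521)*(1/3706011) - 2083517/905027 = -1467737*1/3706011 - 2083517/905027 = -1467737/3706011 - 2083517/905027 = -9049878534586/3354040017297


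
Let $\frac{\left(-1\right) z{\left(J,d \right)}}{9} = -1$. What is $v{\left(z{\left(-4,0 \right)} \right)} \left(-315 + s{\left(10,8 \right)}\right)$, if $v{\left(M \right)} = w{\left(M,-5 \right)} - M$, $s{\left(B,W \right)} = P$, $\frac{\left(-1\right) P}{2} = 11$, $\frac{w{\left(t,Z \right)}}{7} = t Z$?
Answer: $109188$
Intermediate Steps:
$w{\left(t,Z \right)} = 7 Z t$ ($w{\left(t,Z \right)} = 7 t Z = 7 Z t$)
$z{\left(J,d \right)} = 9$ ($z{\left(J,d \right)} = \left(-9\right) \left(-1\right) = 9$)
$P = -22$ ($P = \left(-2\right) 11 = -22$)
$s{\left(B,W \right)} = -22$
$v{\left(M \right)} = - 36 M$ ($v{\left(M \right)} = 7 \left(-5\right) M - M = - 35 M - M = - 36 M$)
$v{\left(z{\left(-4,0 \right)} \right)} \left(-315 + s{\left(10,8 \right)}\right) = \left(-36\right) 9 \left(-315 - 22\right) = \left(-324\right) \left(-337\right) = 109188$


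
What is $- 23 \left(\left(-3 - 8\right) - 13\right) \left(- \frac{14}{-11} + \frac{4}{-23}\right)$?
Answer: $\frac{6672}{11} \approx 606.54$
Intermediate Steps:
$- 23 \left(\left(-3 - 8\right) - 13\right) \left(- \frac{14}{-11} + \frac{4}{-23}\right) = - 23 \left(-11 - 13\right) \left(\left(-14\right) \left(- \frac{1}{11}\right) + 4 \left(- \frac{1}{23}\right)\right) = \left(-23\right) \left(-24\right) \left(\frac{14}{11} - \frac{4}{23}\right) = 552 \cdot \frac{278}{253} = \frac{6672}{11}$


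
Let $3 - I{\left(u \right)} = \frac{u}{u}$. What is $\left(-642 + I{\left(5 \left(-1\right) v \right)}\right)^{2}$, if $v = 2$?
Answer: $409600$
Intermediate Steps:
$I{\left(u \right)} = 2$ ($I{\left(u \right)} = 3 - \frac{u}{u} = 3 - 1 = 2$)
$\left(-642 + I{\left(5 \left(-1\right) v \right)}\right)^{2} = \left(-642 + 2\right)^{2} = \left(-640\right)^{2} = 409600$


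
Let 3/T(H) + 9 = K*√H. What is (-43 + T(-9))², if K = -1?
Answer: (433 - I)²/100 ≈ 1874.9 - 8.66*I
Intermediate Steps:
T(H) = 3/(-9 - √H)
(-43 + T(-9))² = (-43 - 3/(9 + √(-9)))² = (-43 - 3*(9 - 3*I)/90)² = (-43 - (9 - 3*I)/30)²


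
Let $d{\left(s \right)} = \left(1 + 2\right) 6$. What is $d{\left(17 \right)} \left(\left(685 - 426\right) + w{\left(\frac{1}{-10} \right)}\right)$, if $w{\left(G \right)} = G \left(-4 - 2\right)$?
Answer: $\frac{23364}{5} \approx 4672.8$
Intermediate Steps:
$w{\left(G \right)} = - 6 G$ ($w{\left(G \right)} = G \left(-6\right) = - 6 G$)
$d{\left(s \right)} = 18$ ($d{\left(s \right)} = 3 \cdot 6 = 18$)
$d{\left(17 \right)} \left(\left(685 - 426\right) + w{\left(\frac{1}{-10} \right)}\right) = 18 \left(\left(685 - 426\right) - \frac{6}{-10}\right) = 18 \left(\left(685 - 426\right) - - \frac{3}{5}\right) = 18 \left(259 + \frac{3}{5}\right) = 18 \cdot \frac{1298}{5} = \frac{23364}{5}$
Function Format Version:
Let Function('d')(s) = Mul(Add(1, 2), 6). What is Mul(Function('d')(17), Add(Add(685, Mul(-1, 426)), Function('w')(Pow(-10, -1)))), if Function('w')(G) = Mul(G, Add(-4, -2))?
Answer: Rational(23364, 5) ≈ 4672.8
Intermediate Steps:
Function('w')(G) = Mul(-6, G) (Function('w')(G) = Mul(G, -6) = Mul(-6, G))
Function('d')(s) = 18 (Function('d')(s) = Mul(3, 6) = 18)
Mul(Function('d')(17), Add(Add(685, Mul(-1, 426)), Function('w')(Pow(-10, -1)))) = Mul(18, Add(Add(685, Mul(-1, 426)), Mul(-6, Pow(-10, -1)))) = Mul(18, Add(Add(685, -426), Mul(-6, Rational(-1, 10)))) = Mul(18, Add(259, Rational(3, 5))) = Mul(18, Rational(1298, 5)) = Rational(23364, 5)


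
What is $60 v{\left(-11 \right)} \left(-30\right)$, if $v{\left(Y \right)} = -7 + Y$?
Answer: $32400$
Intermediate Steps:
$60 v{\left(-11 \right)} \left(-30\right) = 60 \left(-7 - 11\right) \left(-30\right) = 60 \left(-18\right) \left(-30\right) = \left(-1080\right) \left(-30\right) = 32400$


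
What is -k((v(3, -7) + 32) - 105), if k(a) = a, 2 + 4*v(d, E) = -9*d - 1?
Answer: 161/2 ≈ 80.500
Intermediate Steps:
v(d, E) = -¾ - 9*d/4 (v(d, E) = -½ + (-9*d - 1)/4 = -½ + (-1 - 9*d)/4 = -½ + (-¼ - 9*d/4) = -¾ - 9*d/4)
-k((v(3, -7) + 32) - 105) = -(((-¾ - 9/4*3) + 32) - 105) = -(((-¾ - 27/4) + 32) - 105) = -((-15/2 + 32) - 105) = -(49/2 - 105) = -1*(-161/2) = 161/2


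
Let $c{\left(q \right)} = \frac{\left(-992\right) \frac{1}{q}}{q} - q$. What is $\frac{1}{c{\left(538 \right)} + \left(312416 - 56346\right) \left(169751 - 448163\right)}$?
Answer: $- \frac{72361}{5158829978273706} \approx -1.4027 \cdot 10^{-11}$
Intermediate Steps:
$c{\left(q \right)} = - q - \frac{992}{q^{2}}$ ($c{\left(q \right)} = - \frac{992}{q^{2}} - q = - q - \frac{992}{q^{2}}$)
$\frac{1}{c{\left(538 \right)} + \left(312416 - 56346\right) \left(169751 - 448163\right)} = \frac{1}{\left(\left(-1\right) 538 - \frac{992}{289444}\right) + \left(312416 - 56346\right) \left(169751 - 448163\right)} = \frac{1}{\left(-538 - \frac{248}{72361}\right) + 256070 \left(-278412\right)} = \frac{1}{\left(-538 - \frac{248}{72361}\right) - 71292960840} = \frac{1}{- \frac{38930466}{72361} - 71292960840} = \frac{1}{- \frac{5158829978273706}{72361}} = - \frac{72361}{5158829978273706}$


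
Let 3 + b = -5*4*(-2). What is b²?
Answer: 1369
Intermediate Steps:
b = 37 (b = -3 - 5*4*(-2) = -3 - 20*(-2) = -3 + 40 = 37)
b² = 37² = 1369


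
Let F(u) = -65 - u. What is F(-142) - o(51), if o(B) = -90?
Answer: 167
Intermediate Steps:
F(-142) - o(51) = (-65 - 1*(-142)) - 1*(-90) = (-65 + 142) + 90 = 77 + 90 = 167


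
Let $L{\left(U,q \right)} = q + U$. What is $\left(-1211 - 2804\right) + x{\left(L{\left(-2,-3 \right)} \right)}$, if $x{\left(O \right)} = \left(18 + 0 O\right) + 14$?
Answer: $-3983$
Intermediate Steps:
$L{\left(U,q \right)} = U + q$
$x{\left(O \right)} = 32$ ($x{\left(O \right)} = \left(18 + 0\right) + 14 = 18 + 14 = 32$)
$\left(-1211 - 2804\right) + x{\left(L{\left(-2,-3 \right)} \right)} = \left(-1211 - 2804\right) + 32 = -4015 + 32 = -3983$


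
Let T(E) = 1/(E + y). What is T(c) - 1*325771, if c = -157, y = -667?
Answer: -268435305/824 ≈ -3.2577e+5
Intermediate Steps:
T(E) = 1/(-667 + E) (T(E) = 1/(E - 667) = 1/(-667 + E))
T(c) - 1*325771 = 1/(-667 - 157) - 1*325771 = 1/(-824) - 325771 = -1/824 - 325771 = -268435305/824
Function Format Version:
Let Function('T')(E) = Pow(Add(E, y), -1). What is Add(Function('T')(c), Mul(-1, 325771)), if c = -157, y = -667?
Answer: Rational(-268435305, 824) ≈ -3.2577e+5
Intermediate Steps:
Function('T')(E) = Pow(Add(-667, E), -1) (Function('T')(E) = Pow(Add(E, -667), -1) = Pow(Add(-667, E), -1))
Add(Function('T')(c), Mul(-1, 325771)) = Add(Pow(Add(-667, -157), -1), Mul(-1, 325771)) = Add(Pow(-824, -1), -325771) = Add(Rational(-1, 824), -325771) = Rational(-268435305, 824)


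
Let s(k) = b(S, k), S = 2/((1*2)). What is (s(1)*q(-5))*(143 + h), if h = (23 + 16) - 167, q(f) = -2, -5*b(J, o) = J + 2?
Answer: 18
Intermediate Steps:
S = 1 (S = 2/2 = 2*(½) = 1)
b(J, o) = -⅖ - J/5 (b(J, o) = -(J + 2)/5 = -(2 + J)/5 = -⅖ - J/5)
s(k) = -⅗ (s(k) = -⅖ - ⅕*1 = -⅖ - ⅕ = -⅗)
h = -128 (h = 39 - 167 = -128)
(s(1)*q(-5))*(143 + h) = (-⅗*(-2))*(143 - 128) = (6/5)*15 = 18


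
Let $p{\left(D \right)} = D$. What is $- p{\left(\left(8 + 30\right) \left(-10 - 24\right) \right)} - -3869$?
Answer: $5161$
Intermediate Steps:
$- p{\left(\left(8 + 30\right) \left(-10 - 24\right) \right)} - -3869 = - \left(8 + 30\right) \left(-10 - 24\right) - -3869 = - 38 \left(-34\right) + 3869 = \left(-1\right) \left(-1292\right) + 3869 = 1292 + 3869 = 5161$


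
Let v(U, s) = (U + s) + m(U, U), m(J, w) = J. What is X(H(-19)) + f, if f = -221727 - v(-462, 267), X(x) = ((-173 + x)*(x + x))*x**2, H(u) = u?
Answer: 2412786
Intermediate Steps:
v(U, s) = s + 2*U (v(U, s) = (U + s) + U = s + 2*U)
X(x) = 2*x**3*(-173 + x) (X(x) = ((-173 + x)*(2*x))*x**2 = (2*x*(-173 + x))*x**2 = 2*x**3*(-173 + x))
f = -221070 (f = -221727 - (267 + 2*(-462)) = -221727 - (267 - 924) = -221727 - 1*(-657) = -221727 + 657 = -221070)
X(H(-19)) + f = 2*(-19)**3*(-173 - 19) - 221070 = 2*(-6859)*(-192) - 221070 = 2633856 - 221070 = 2412786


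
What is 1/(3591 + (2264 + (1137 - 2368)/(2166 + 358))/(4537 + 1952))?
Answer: 16378236/58819958581 ≈ 0.00027845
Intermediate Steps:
1/(3591 + (2264 + (1137 - 2368)/(2166 + 358))/(4537 + 1952)) = 1/(3591 + (2264 - 1231/2524)/6489) = 1/(3591 + (2264 - 1231*1/2524)*(1/6489)) = 1/(3591 + (2264 - 1231/2524)*(1/6489)) = 1/(3591 + (5713105/2524)*(1/6489)) = 1/(3591 + 5713105/16378236) = 1/(58819958581/16378236) = 16378236/58819958581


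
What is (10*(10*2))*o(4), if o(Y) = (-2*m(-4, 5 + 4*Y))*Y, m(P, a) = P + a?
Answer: -27200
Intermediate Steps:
o(Y) = Y*(-2 - 8*Y) (o(Y) = (-2*(-4 + (5 + 4*Y)))*Y = (-2*(1 + 4*Y))*Y = (-2 - 8*Y)*Y = Y*(-2 - 8*Y))
(10*(10*2))*o(4) = (10*(10*2))*(-2*4*(1 + 4*4)) = (10*20)*(-2*4*(1 + 16)) = 200*(-2*4*17) = 200*(-136) = -27200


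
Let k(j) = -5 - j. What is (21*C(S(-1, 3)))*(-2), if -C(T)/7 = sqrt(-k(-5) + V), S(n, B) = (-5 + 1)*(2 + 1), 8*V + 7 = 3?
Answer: 147*I*sqrt(2) ≈ 207.89*I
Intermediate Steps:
V = -1/2 (V = -7/8 + (1/8)*3 = -7/8 + 3/8 = -1/2 ≈ -0.50000)
S(n, B) = -12 (S(n, B) = -4*3 = -12)
C(T) = -7*I*sqrt(2)/2 (C(T) = -7*sqrt(-(-5 - 1*(-5)) - 1/2) = -7*sqrt(-(-5 + 5) - 1/2) = -7*sqrt(-1*0 - 1/2) = -7*sqrt(0 - 1/2) = -7*I*sqrt(2)/2)
(21*C(S(-1, 3)))*(-2) = (21*(-7*I*sqrt(2)/2))*(-2) = -147*I*sqrt(2)/2*(-2) = 147*I*sqrt(2)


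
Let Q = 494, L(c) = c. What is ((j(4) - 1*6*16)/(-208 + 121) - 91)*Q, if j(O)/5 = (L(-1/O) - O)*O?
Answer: -3821584/87 ≈ -43926.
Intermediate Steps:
j(O) = 5*O*(-O - 1/O) (j(O) = 5*((-1/O - O)*O) = 5*((-O - 1/O)*O) = 5*(O*(-O - 1/O)) = 5*O*(-O - 1/O))
((j(4) - 1*6*16)/(-208 + 121) - 91)*Q = (((-5 - 5*4²) - 1*6*16)/(-208 + 121) - 91)*494 = (((-5 - 5*16) - 6*16)/(-87) - 91)*494 = (((-5 - 80) - 96)*(-1/87) - 91)*494 = ((-85 - 96)*(-1/87) - 91)*494 = (-181*(-1/87) - 91)*494 = (181/87 - 91)*494 = -7736/87*494 = -3821584/87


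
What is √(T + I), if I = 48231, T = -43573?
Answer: √4658 ≈ 68.250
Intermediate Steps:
√(T + I) = √(-43573 + 48231) = √4658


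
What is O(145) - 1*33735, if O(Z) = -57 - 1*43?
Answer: -33835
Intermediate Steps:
O(Z) = -100 (O(Z) = -57 - 43 = -100)
O(145) - 1*33735 = -100 - 1*33735 = -100 - 33735 = -33835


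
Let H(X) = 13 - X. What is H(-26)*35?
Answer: 1365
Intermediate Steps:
H(-26)*35 = (13 - 1*(-26))*35 = (13 + 26)*35 = 39*35 = 1365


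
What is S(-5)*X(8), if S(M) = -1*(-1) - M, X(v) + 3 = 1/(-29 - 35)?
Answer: -579/32 ≈ -18.094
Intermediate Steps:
X(v) = -193/64 (X(v) = -3 + 1/(-29 - 35) = -3 + 1/(-64) = -3 - 1/64 = -193/64)
S(M) = 1 - M
S(-5)*X(8) = (1 - 1*(-5))*(-193/64) = (1 + 5)*(-193/64) = 6*(-193/64) = -579/32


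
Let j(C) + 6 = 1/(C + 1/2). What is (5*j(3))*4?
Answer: -800/7 ≈ -114.29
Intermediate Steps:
j(C) = -6 + 1/(½ + C) (j(C) = -6 + 1/(C + 1/2) = -6 + 1/(C + ½) = -6 + 1/(½ + C))
(5*j(3))*4 = (5*(4*(-1 - 3*3)/(1 + 2*3)))*4 = (5*(4*(-1 - 9)/(1 + 6)))*4 = (5*(4*(-10)/7))*4 = (5*(4*(⅐)*(-10)))*4 = (5*(-40/7))*4 = -200/7*4 = -800/7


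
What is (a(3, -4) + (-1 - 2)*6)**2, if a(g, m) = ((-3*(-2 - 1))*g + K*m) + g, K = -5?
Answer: 1024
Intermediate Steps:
a(g, m) = -5*m + 10*g (a(g, m) = ((-3*(-2 - 1))*g - 5*m) + g = ((-3*(-3))*g - 5*m) + g = (9*g - 5*m) + g = (-5*m + 9*g) + g = -5*m + 10*g)
(a(3, -4) + (-1 - 2)*6)**2 = ((-5*(-4) + 10*3) + (-1 - 2)*6)**2 = ((20 + 30) - 3*6)**2 = (50 - 18)**2 = 32**2 = 1024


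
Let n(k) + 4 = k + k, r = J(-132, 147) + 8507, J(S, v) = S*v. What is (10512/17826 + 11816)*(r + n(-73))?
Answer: -387828001136/2971 ≈ -1.3054e+8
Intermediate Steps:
r = -10897 (r = -132*147 + 8507 = -19404 + 8507 = -10897)
n(k) = -4 + 2*k (n(k) = -4 + (k + k) = -4 + 2*k)
(10512/17826 + 11816)*(r + n(-73)) = (10512/17826 + 11816)*(-10897 + (-4 + 2*(-73))) = (10512*(1/17826) + 11816)*(-10897 + (-4 - 146)) = (1752/2971 + 11816)*(-10897 - 150) = (35107088/2971)*(-11047) = -387828001136/2971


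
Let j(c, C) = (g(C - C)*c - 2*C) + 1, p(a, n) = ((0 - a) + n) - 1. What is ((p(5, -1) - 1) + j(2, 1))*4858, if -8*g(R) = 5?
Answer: -99589/2 ≈ -49795.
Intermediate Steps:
g(R) = -5/8 (g(R) = -⅛*5 = -5/8)
p(a, n) = -1 + n - a (p(a, n) = (-a + n) - 1 = (n - a) - 1 = -1 + n - a)
j(c, C) = 1 - 2*C - 5*c/8 (j(c, C) = (-5*c/8 - 2*C) + 1 = (-2*C - 5*c/8) + 1 = 1 - 2*C - 5*c/8)
((p(5, -1) - 1) + j(2, 1))*4858 = (((-1 - 1 - 1*5) - 1) + (1 - 2*1 - 5/8*2))*4858 = (((-1 - 1 - 5) - 1) + (1 - 2 - 5/4))*4858 = ((-7 - 1) - 9/4)*4858 = (-8 - 9/4)*4858 = -41/4*4858 = -99589/2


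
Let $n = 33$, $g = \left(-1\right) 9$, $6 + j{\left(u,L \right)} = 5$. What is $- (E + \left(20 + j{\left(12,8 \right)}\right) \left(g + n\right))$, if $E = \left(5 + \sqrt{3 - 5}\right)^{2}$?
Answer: $-479 - 10 i \sqrt{2} \approx -479.0 - 14.142 i$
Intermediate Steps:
$j{\left(u,L \right)} = -1$ ($j{\left(u,L \right)} = -6 + 5 = -1$)
$g = -9$
$E = \left(5 + i \sqrt{2}\right)^{2}$ ($E = \left(5 + \sqrt{-2}\right)^{2} = \left(5 + i \sqrt{2}\right)^{2} \approx 23.0 + 14.142 i$)
$- (E + \left(20 + j{\left(12,8 \right)}\right) \left(g + n\right)) = - (\left(5 + i \sqrt{2}\right)^{2} + \left(20 - 1\right) \left(-9 + 33\right)) = - (\left(5 + i \sqrt{2}\right)^{2} + 19 \cdot 24) = - (\left(5 + i \sqrt{2}\right)^{2} + 456) = - (456 + \left(5 + i \sqrt{2}\right)^{2}) = -456 - \left(5 + i \sqrt{2}\right)^{2}$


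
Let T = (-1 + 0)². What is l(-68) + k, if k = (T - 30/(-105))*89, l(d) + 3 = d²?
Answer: 33148/7 ≈ 4735.4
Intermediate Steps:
l(d) = -3 + d²
T = 1 (T = (-1)² = 1)
k = 801/7 (k = (1 - 30/(-105))*89 = (1 - 30*(-1/105))*89 = (1 + 2/7)*89 = (9/7)*89 = 801/7 ≈ 114.43)
l(-68) + k = (-3 + (-68)²) + 801/7 = (-3 + 4624) + 801/7 = 4621 + 801/7 = 33148/7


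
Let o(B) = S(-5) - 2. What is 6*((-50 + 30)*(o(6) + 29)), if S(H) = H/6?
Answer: -3140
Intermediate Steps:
S(H) = H/6 (S(H) = H*(1/6) = H/6)
o(B) = -17/6 (o(B) = (1/6)*(-5) - 2 = -5/6 - 2 = -17/6)
6*((-50 + 30)*(o(6) + 29)) = 6*((-50 + 30)*(-17/6 + 29)) = 6*(-20*157/6) = 6*(-1570/3) = -3140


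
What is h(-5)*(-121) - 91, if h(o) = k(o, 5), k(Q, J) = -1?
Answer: 30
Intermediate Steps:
h(o) = -1
h(-5)*(-121) - 91 = -1*(-121) - 91 = 121 - 91 = 30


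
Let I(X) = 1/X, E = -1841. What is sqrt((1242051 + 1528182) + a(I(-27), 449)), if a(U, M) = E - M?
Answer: sqrt(2767943) ≈ 1663.7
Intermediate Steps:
a(U, M) = -1841 - M
sqrt((1242051 + 1528182) + a(I(-27), 449)) = sqrt((1242051 + 1528182) + (-1841 - 1*449)) = sqrt(2770233 + (-1841 - 449)) = sqrt(2770233 - 2290) = sqrt(2767943)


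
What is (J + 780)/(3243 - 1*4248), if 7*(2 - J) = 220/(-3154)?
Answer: -2877536/3698065 ≈ -0.77812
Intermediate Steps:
J = 22188/11039 (J = 2 - 220/(7*(-3154)) = 2 - 220*(-1)/(7*3154) = 2 - ⅐*(-110/1577) = 2 + 110/11039 = 22188/11039 ≈ 2.0100)
(J + 780)/(3243 - 1*4248) = (22188/11039 + 780)/(3243 - 1*4248) = 8632608/(11039*(3243 - 4248)) = (8632608/11039)/(-1005) = (8632608/11039)*(-1/1005) = -2877536/3698065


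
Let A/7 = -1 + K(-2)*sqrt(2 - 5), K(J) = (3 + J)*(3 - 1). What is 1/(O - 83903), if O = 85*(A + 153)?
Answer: -23831/1705165783 - 1190*I*sqrt(3)/5115497349 ≈ -1.3976e-5 - 4.0292e-7*I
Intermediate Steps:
K(J) = 6 + 2*J (K(J) = (3 + J)*2 = 6 + 2*J)
A = -7 + 14*I*sqrt(3) (A = 7*(-1 + (6 + 2*(-2))*sqrt(2 - 5)) = 7*(-1 + (6 - 4)*sqrt(-3)) = 7*(-1 + 2*(I*sqrt(3))) = 7*(-1 + 2*I*sqrt(3)) = -7 + 14*I*sqrt(3) ≈ -7.0 + 24.249*I)
O = 12410 + 1190*I*sqrt(3) (O = 85*((-7 + 14*I*sqrt(3)) + 153) = 85*(146 + 14*I*sqrt(3)) = 12410 + 1190*I*sqrt(3) ≈ 12410.0 + 2061.1*I)
1/(O - 83903) = 1/((12410 + 1190*I*sqrt(3)) - 83903) = 1/(-71493 + 1190*I*sqrt(3))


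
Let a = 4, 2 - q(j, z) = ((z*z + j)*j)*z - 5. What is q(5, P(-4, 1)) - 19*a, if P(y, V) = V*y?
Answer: 351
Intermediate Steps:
q(j, z) = 7 - j*z*(j + z**2) (q(j, z) = 2 - (((z*z + j)*j)*z - 5) = 2 - (((z**2 + j)*j)*z - 5) = 2 - (((j + z**2)*j)*z - 5) = 2 - ((j*(j + z**2))*z - 5) = 2 - (j*z*(j + z**2) - 5) = 2 - (-5 + j*z*(j + z**2)) = 2 + (5 - j*z*(j + z**2)) = 7 - j*z*(j + z**2))
q(5, P(-4, 1)) - 19*a = (7 - 1*5*(1*(-4))**3 - 1*1*(-4)*5**2) - 19*4 = (7 - 1*5*(-4)**3 - 1*(-4)*25) - 76 = (7 - 1*5*(-64) + 100) - 76 = (7 + 320 + 100) - 76 = 427 - 76 = 351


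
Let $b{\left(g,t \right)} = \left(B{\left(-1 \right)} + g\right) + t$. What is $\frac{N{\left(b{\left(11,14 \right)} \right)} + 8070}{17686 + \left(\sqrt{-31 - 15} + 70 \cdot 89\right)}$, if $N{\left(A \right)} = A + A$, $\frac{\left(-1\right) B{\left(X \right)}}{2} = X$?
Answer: $\frac{97146792}{285987551} - \frac{4062 i \sqrt{46}}{285987551} \approx 0.33969 - 9.6332 \cdot 10^{-5} i$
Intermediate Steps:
$B{\left(X \right)} = - 2 X$
$b{\left(g,t \right)} = 2 + g + t$ ($b{\left(g,t \right)} = \left(\left(-2\right) \left(-1\right) + g\right) + t = \left(2 + g\right) + t = 2 + g + t$)
$N{\left(A \right)} = 2 A$
$\frac{N{\left(b{\left(11,14 \right)} \right)} + 8070}{17686 + \left(\sqrt{-31 - 15} + 70 \cdot 89\right)} = \frac{2 \left(2 + 11 + 14\right) + 8070}{17686 + \left(\sqrt{-31 - 15} + 70 \cdot 89\right)} = \frac{2 \cdot 27 + 8070}{17686 + \left(\sqrt{-46} + 6230\right)} = \frac{54 + 8070}{17686 + \left(i \sqrt{46} + 6230\right)} = \frac{8124}{17686 + \left(6230 + i \sqrt{46}\right)} = \frac{8124}{23916 + i \sqrt{46}}$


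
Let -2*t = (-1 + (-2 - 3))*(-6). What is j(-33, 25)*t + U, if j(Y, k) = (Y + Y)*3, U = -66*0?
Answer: 3564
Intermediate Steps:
U = 0
j(Y, k) = 6*Y (j(Y, k) = (2*Y)*3 = 6*Y)
t = -18 (t = -(-1 + (-2 - 3))*(-6)/2 = -(-1 - 5)*(-6)/2 = -(-3)*(-6) = -1/2*36 = -18)
j(-33, 25)*t + U = (6*(-33))*(-18) + 0 = -198*(-18) + 0 = 3564 + 0 = 3564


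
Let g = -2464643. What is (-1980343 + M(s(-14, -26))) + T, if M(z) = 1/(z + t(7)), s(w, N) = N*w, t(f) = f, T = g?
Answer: -1649089805/371 ≈ -4.4450e+6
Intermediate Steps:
T = -2464643
M(z) = 1/(7 + z) (M(z) = 1/(z + 7) = 1/(7 + z))
(-1980343 + M(s(-14, -26))) + T = (-1980343 + 1/(7 - 26*(-14))) - 2464643 = (-1980343 + 1/(7 + 364)) - 2464643 = (-1980343 + 1/371) - 2464643 = -734707252/371 - 2464643 = -1649089805/371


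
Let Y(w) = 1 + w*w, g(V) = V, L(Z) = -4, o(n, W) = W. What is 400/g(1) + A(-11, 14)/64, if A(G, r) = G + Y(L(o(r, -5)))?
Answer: 12803/32 ≈ 400.09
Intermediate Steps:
Y(w) = 1 + w**2
A(G, r) = 17 + G (A(G, r) = G + (1 + (-4)**2) = G + (1 + 16) = G + 17 = 17 + G)
400/g(1) + A(-11, 14)/64 = 400/1 + (17 - 11)/64 = 400*1 + 6*(1/64) = 400 + 3/32 = 12803/32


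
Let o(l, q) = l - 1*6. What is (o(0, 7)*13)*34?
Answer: -2652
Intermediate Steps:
o(l, q) = -6 + l (o(l, q) = l - 6 = -6 + l)
(o(0, 7)*13)*34 = ((-6 + 0)*13)*34 = -6*13*34 = -78*34 = -2652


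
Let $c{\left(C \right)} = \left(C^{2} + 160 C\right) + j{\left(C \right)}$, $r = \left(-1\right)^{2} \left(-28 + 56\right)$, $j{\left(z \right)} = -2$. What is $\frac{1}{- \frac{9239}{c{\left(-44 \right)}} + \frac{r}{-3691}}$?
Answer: $\frac{18846246}{33958181} \approx 0.55498$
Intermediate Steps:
$r = 28$ ($r = 1 \cdot 28 = 28$)
$c{\left(C \right)} = -2 + C^{2} + 160 C$ ($c{\left(C \right)} = \left(C^{2} + 160 C\right) - 2 = -2 + C^{2} + 160 C$)
$\frac{1}{- \frac{9239}{c{\left(-44 \right)}} + \frac{r}{-3691}} = \frac{1}{- \frac{9239}{-2 + \left(-44\right)^{2} + 160 \left(-44\right)} + \frac{28}{-3691}} = \frac{1}{- \frac{9239}{-2 + 1936 - 7040} + 28 \left(- \frac{1}{3691}\right)} = \frac{1}{- \frac{9239}{-5106} - \frac{28}{3691}} = \frac{1}{\left(-9239\right) \left(- \frac{1}{5106}\right) - \frac{28}{3691}} = \frac{1}{\frac{9239}{5106} - \frac{28}{3691}} = \frac{1}{\frac{33958181}{18846246}} = \frac{18846246}{33958181}$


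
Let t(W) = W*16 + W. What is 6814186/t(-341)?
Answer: -6814186/5797 ≈ -1175.5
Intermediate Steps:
t(W) = 17*W (t(W) = 16*W + W = 17*W)
6814186/t(-341) = 6814186/((17*(-341))) = 6814186/(-5797) = 6814186*(-1/5797) = -6814186/5797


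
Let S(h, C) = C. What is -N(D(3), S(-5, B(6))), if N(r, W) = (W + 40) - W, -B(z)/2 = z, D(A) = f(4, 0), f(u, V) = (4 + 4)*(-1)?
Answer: -40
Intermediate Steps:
f(u, V) = -8 (f(u, V) = 8*(-1) = -8)
D(A) = -8
B(z) = -2*z
N(r, W) = 40 (N(r, W) = (40 + W) - W = 40)
-N(D(3), S(-5, B(6))) = -1*40 = -40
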